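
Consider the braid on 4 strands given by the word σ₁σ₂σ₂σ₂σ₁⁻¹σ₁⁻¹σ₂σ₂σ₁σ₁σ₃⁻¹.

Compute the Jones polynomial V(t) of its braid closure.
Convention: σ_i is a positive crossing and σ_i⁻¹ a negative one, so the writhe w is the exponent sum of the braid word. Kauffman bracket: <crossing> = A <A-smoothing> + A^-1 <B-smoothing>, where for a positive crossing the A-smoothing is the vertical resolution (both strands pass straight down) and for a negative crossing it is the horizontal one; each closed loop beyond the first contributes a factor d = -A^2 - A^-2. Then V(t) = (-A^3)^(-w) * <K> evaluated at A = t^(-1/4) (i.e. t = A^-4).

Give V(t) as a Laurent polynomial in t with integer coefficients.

The presented braid s1 s2 s2 s2 s1^-1 s1^-1 s2 s2 s1 s1 s3^-1 on 4 strands reduces by inverse Markov moves (closure unchanged at each step):
  Destabilize: the word has the form β·s3^-1 where s3^-1 occurs only as the final letter (β ∈ B_3); drop it and the last strand → 3 strands.
Reduced to β = s1 s2 s2 s2 s1^-1 s1^-1 s2 s2 s1 s1 on 3 strands, 10 crossings.
Compute on β:
Braid: s1 s2 s2 s2 s1^-1 s1^-1 s2 s2 s1 s1 on 3 strands, 10 crossings.
Writhe w = (#positive) - (#negative) = 8 - 2 = 6.
State-sum expansion of <K>. There are 2^10 = 1024 states.
Each crossing splits two ways (0=vertical, 1=horizontal). The state's weight is A^(#A-smoothings - #B-smoothings) * d^(loops - 1).
Tabulate the states by total A-exponent and number of loops L (A-exp: L × count):
  A^10: L=3 ×1
  A^8: L=2 ×7, L=4 ×3
  A^6: L=1 ×10, L=3 ×32, L=5 ×3
  A^4: L=2 ×76, L=4 ×43, L=6 ×1
  A^2: L=1 ×51, L=3 ×132, L=5 ×27
  A^0: L=2 ×135, L=4 ×109, L=6 ×8
  A^-2: L=3 ×161, L=5 ×48, L=7 ×1
  A^-4: L=4 ×109, L=6 ×11
  A^-6: L=5 ×44, L=7 ×1
  A^-8: L=6 ×10
  A^-10: L=7 ×1
Each group contributes A^e * Σ count * d^(L-1):
Powers of d = -A^2 - A^-2: d^2 = A^4 + 2 + A^-4; d^3 = -A^6 - 3*A^2 - 3*A^-2 - A^-6; d^4 = A^8 + 4*A^4 + 6 + 4*A^-4 + A^-8; d^5 = -A^10 - 5*A^6 - 10*A^2 - 10*A^-2 - 5*A^-6 - A^-10; d^6 = A^12 + 6*A^8 + 15*A^4 + 20 + 15*A^-4 + 6*A^-8 + A^-12.
  A^10 * (d^2) = A^14 + 2*A^10 + A^6
  A^8 * (7*d + 3*d^3) = -3*A^14 - 16*A^10 - 16*A^6 - 3*A^2
  A^6 * (10 + 32*d^2 + 3*d^4) = 3*A^14 + 44*A^10 + 92*A^6 + 44*A^2 + 3*A^-2
  A^4 * (76*d + 43*d^3 + d^5) = -A^14 - 48*A^10 - 215*A^6 - 215*A^2 - 48*A^-2 - A^-6
  A^2 * (51 + 132*d^2 + 27*d^4) = 27*A^10 + 240*A^6 + 477*A^2 + 240*A^-2 + 27*A^-6
  A^0 * (135*d + 109*d^3 + 8*d^5) = -8*A^10 - 149*A^6 - 542*A^2 - 542*A^-2 - 149*A^-6 - 8*A^-10
  A^-2 * (161*d^2 + 48*d^4 + d^6) = A^10 + 54*A^6 + 368*A^2 + 630*A^-2 + 368*A^-6 + 54*A^-10 + A^-14
  A^-4 * (109*d^3 + 11*d^5) = -11*A^6 - 164*A^2 - 437*A^-2 - 437*A^-6 - 164*A^-10 - 11*A^-14
  A^-6 * (44*d^4 + d^6) = A^6 + 50*A^2 + 191*A^-2 + 284*A^-6 + 191*A^-10 + 50*A^-14 + A^-18
  A^-8 * (10*d^5) = -10*A^2 - 50*A^-2 - 100*A^-6 - 100*A^-10 - 50*A^-14 - 10*A^-18
  A^-10 * (d^6) = A^2 + 6*A^-2 + 15*A^-6 + 20*A^-10 + 15*A^-14 + 6*A^-18 + A^-22
Summing the groups: <K> = 2*A^10 - 3*A^6 + 6*A^2 - 7*A^-2 + 7*A^-6 - 7*A^-10 + 5*A^-14 - 3*A^-18 + A^-22
Normalise by the writhe: (-A^3)^(-w) = (-A^3)^(-6) = A^-18, so f(A) = A^-18 * <K> = 2*A^-8 - 3*A^-12 + 6*A^-16 - 7*A^-20 + 7*A^-24 - 7*A^-28 + 5*A^-32 - 3*A^-36 + A^-40.
Substitute A = t^(-1/4), i.e. A^e → t^(-e/4): V(t) = t^10 - 3*t^9 + 5*t^8 - 7*t^7 + 7*t^6 - 7*t^5 + 6*t^4 - 3*t^3 + 2*t^2

Answer: t^10 - 3*t^9 + 5*t^8 - 7*t^7 + 7*t^6 - 7*t^5 + 6*t^4 - 3*t^3 + 2*t^2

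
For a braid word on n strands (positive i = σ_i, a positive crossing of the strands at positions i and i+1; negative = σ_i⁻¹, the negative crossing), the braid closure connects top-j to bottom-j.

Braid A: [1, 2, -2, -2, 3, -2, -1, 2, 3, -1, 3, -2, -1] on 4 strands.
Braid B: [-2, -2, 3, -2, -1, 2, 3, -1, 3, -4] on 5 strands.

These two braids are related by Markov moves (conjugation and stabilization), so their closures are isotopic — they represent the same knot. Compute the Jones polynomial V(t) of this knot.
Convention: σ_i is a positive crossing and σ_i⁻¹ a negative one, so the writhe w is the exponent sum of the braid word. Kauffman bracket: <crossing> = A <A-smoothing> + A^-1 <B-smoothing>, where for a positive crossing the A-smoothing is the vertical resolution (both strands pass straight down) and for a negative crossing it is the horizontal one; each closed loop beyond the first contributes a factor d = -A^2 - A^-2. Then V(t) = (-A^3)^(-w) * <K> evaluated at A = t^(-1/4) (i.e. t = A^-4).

-t^3 + 2*t^2 - 3*t + 5 - 4*t^-1 + 4*t^-2 - 3*t^-3 + 2*t^-4 - t^-5

Derivation:
Markov-equivalent braids have isotopic closures, hence identical knot invariants. Strip the Markov moves from each word to reach a common short braid β, then compute V(t) once on β.
Braid A: s1 s2 s2^-1 s2^-1 s3 s2^-1 s1^-1 s2 s3 s1^-1 s3 s2^-1 s1^-1 on 4 strands reduces by inverse Markov moves (closure unchanged at each step):
  Deconjugate: the word is γ·β·γ⁻¹ with γ = s1 s2 (prefix) and γ⁻¹ = s2^-1 s1^-1 (suffix); strip both.
Reduced to β = s2^-1 s2^-1 s3 s2^-1 s1^-1 s2 s3 s1^-1 s3 on 4 strands, 9 crossings.
Braid B: s2^-1 s2^-1 s3 s2^-1 s1^-1 s2 s3 s1^-1 s3 s4^-1 on 5 strands reduces by inverse Markov moves (closure unchanged at each step):
  Destabilize: the word has the form β·s4^-1 where s4^-1 occurs only as the final letter (β ∈ B_4); drop it and the last strand → 4 strands.
Reduced to β = s2^-1 s2^-1 s3 s2^-1 s1^-1 s2 s3 s1^-1 s3 on 4 strands, 9 crossings.
Both give the same β = s2^-1 s2^-1 s3 s2^-1 s1^-1 s2 s3 s1^-1 s3 on 4 strands, so one state sum suffices:
Braid: s2^-1 s2^-1 s3 s2^-1 s1^-1 s2 s3 s1^-1 s3 on 4 strands, 9 crossings.
Writhe w = (#positive) - (#negative) = 4 - 5 = -1.
Enumerate smoothing states for the bracket polynomial. There are 2^9 = 512 states.
Each crossing splits two ways (0=vertical, 1=horizontal). The state's weight is A^(#A-smoothings - #B-smoothings) * d^(loops - 1).
Tabulate the states by total A-exponent and number of loops L (A-exp: L × count):
  A^9: L=5 ×1
  A^7: L=4 ×9
  A^5: L=3 ×32, L=5 ×4
  A^3: L=2 ×55, L=4 ×28, L=6 ×1
  A^1: L=1 ×39, L=3 ×77, L=5 ×10
  A^-1: L=2 ×87, L=4 ×38, L=6 ×1
  A^-3: L=1 ×14, L=3 ×64, L=5 ×6
  A^-5: L=2 ×17, L=4 ×19
  A^-7: L=3 ×7, L=5 ×2
  A^-9: L=4 ×1
Each group contributes A^e * Σ count * d^(L-1):
Powers of d = -A^2 - A^-2: d^2 = A^4 + 2 + A^-4; d^3 = -A^6 - 3*A^2 - 3*A^-2 - A^-6; d^4 = A^8 + 4*A^4 + 6 + 4*A^-4 + A^-8; d^5 = -A^10 - 5*A^6 - 10*A^2 - 10*A^-2 - 5*A^-6 - A^-10.
  A^9 * (d^4) = A^17 + 4*A^13 + 6*A^9 + 4*A^5 + A
  A^7 * (9*d^3) = -9*A^13 - 27*A^9 - 27*A^5 - 9*A
  A^5 * (32*d^2 + 4*d^4) = 4*A^13 + 48*A^9 + 88*A^5 + 48*A + 4*A^-3
  A^3 * (55*d + 28*d^3 + d^5) = -A^13 - 33*A^9 - 149*A^5 - 149*A - 33*A^-3 - A^-7
  A^1 * (39 + 77*d^2 + 10*d^4) = 10*A^9 + 117*A^5 + 253*A + 117*A^-3 + 10*A^-7
  A^-1 * (87*d + 38*d^3 + d^5) = -A^9 - 43*A^5 - 211*A - 211*A^-3 - 43*A^-7 - A^-11
  A^-3 * (14 + 64*d^2 + 6*d^4) = 6*A^5 + 88*A + 178*A^-3 + 88*A^-7 + 6*A^-11
  A^-5 * (17*d + 19*d^3) = -19*A - 74*A^-3 - 74*A^-7 - 19*A^-11
  A^-7 * (7*d^2 + 2*d^4) = 2*A + 15*A^-3 + 26*A^-7 + 15*A^-11 + 2*A^-15
  A^-9 * (d^3) = -A^-3 - 3*A^-7 - 3*A^-11 - A^-15
Summing the groups: <K> = A^17 - 2*A^13 + 3*A^9 - 4*A^5 + 4*A - 5*A^-3 + 3*A^-7 - 2*A^-11 + A^-15
Normalise by the writhe: (-A^3)^(-w) = (-A^3)^(1) = -A^3, so f(A) = -A^3 * <K> = -A^20 + 2*A^16 - 3*A^12 + 4*A^8 - 4*A^4 + 5 - 3*A^-4 + 2*A^-8 - A^-12.
Substitute A = t^(-1/4), i.e. A^e → t^(-e/4): V(t) = -t^3 + 2*t^2 - 3*t + 5 - 4*t^-1 + 4*t^-2 - 3*t^-3 + 2*t^-4 - t^-5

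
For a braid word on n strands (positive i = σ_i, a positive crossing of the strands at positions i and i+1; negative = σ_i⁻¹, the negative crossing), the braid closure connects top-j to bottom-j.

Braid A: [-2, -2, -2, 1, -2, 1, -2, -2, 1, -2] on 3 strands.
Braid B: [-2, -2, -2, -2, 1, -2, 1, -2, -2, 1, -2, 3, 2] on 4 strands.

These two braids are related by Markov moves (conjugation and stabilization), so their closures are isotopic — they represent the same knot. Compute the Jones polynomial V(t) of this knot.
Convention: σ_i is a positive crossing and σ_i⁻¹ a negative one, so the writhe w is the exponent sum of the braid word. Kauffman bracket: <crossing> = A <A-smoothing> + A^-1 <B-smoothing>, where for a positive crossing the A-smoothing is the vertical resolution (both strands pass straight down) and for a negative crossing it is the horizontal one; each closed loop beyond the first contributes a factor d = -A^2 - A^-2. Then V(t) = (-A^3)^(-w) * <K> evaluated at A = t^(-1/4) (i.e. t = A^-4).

Markov-equivalent braids have isotopic closures, hence identical knot invariants. Strip the Markov moves from each word to reach a common short braid β, then compute V(t) once on β.
Braid A: s2^-1 s2^-1 s2^-1 s1 s2^-1 s1 s2^-1 s2^-1 s1 s2^-1 on 3 strands has no conjugating prefix/suffix or stabilization to strip; take β = s2^-1 s2^-1 s2^-1 s1 s2^-1 s1 s2^-1 s2^-1 s1 s2^-1.
Braid B: s2^-1 s2^-1 s2^-1 s2^-1 s1 s2^-1 s1 s2^-1 s2^-1 s1 s2^-1 s3 s2 on 4 strands reduces by inverse Markov moves (closure unchanged at each step):
  Deconjugate: the word is γ·β·γ⁻¹ with γ = s2^-1 (prefix) and γ⁻¹ = s2 (suffix); strip both.
  Destabilize: the word has the form β·s3 where s3 occurs only as the final letter (β ∈ B_3); drop it and the last strand → 3 strands.
Reduced to β = s2^-1 s2^-1 s2^-1 s1 s2^-1 s1 s2^-1 s2^-1 s1 s2^-1 on 3 strands, 10 crossings.
Both give the same β = s2^-1 s2^-1 s2^-1 s1 s2^-1 s1 s2^-1 s2^-1 s1 s2^-1 on 3 strands, so one state sum suffices:
Braid: s2^-1 s2^-1 s2^-1 s1 s2^-1 s1 s2^-1 s2^-1 s1 s2^-1 on 3 strands, 10 crossings.
Writhe w = (#positive) - (#negative) = 3 - 7 = -4.
Computing the Kauffman bracket via state sum. There are 2^10 = 1024 states.
Smooth each crossing (0=||, 1=⌣⌢); contribution A^(Σ sign_k(1-2s_k)) * d^(L-1).
Tabulate the states by total A-exponent and number of loops L (A-exp: L × count):
  A^10: L=8 ×1
  A^8: L=7 ×10
  A^6: L=6 ×45
  A^4: L=5 ×119, L=7 ×1
  A^2: L=4 ×202, L=6 ×8
  A^0: L=3 ×224, L=5 ×28
  A^-2: L=2 ×156, L=4 ×53, L=6 ×1
  A^-4: L=1 ×57, L=3 ×59, L=5 ×4
  A^-6: L=2 ×38, L=4 ×7
  A^-8: L=3 ×10
  A^-10: L=4 ×1
Each group contributes A^e * Σ count * d^(L-1):
Powers of d = -A^2 - A^-2: d^2 = A^4 + 2 + A^-4; d^3 = -A^6 - 3*A^2 - 3*A^-2 - A^-6; d^4 = A^8 + 4*A^4 + 6 + 4*A^-4 + A^-8; d^5 = -A^10 - 5*A^6 - 10*A^2 - 10*A^-2 - 5*A^-6 - A^-10; d^6 = A^12 + 6*A^8 + 15*A^4 + 20 + 15*A^-4 + 6*A^-8 + A^-12; d^7 = -A^14 - 7*A^10 - 21*A^6 - 35*A^2 - 35*A^-2 - 21*A^-6 - 7*A^-10 - A^-14.
  A^10 * (d^7) = -A^24 - 7*A^20 - 21*A^16 - 35*A^12 - 35*A^8 - 21*A^4 - 7 - A^-4
  A^8 * (10*d^6) = 10*A^20 + 60*A^16 + 150*A^12 + 200*A^8 + 150*A^4 + 60 + 10*A^-4
  A^6 * (45*d^5) = -45*A^16 - 225*A^12 - 450*A^8 - 450*A^4 - 225 - 45*A^-4
  A^4 * (119*d^4 + d^6) = A^16 + 125*A^12 + 491*A^8 + 734*A^4 + 491 + 125*A^-4 + A^-8
  A^2 * (202*d^3 + 8*d^5) = -8*A^12 - 242*A^8 - 686*A^4 - 686 - 242*A^-4 - 8*A^-8
  A^0 * (224*d^2 + 28*d^4) = 28*A^8 + 336*A^4 + 616 + 336*A^-4 + 28*A^-8
  A^-2 * (156*d + 53*d^3 + d^5) = -A^8 - 58*A^4 - 325 - 325*A^-4 - 58*A^-8 - A^-12
  A^-4 * (57 + 59*d^2 + 4*d^4) = 4*A^4 + 75 + 199*A^-4 + 75*A^-8 + 4*A^-12
  A^-6 * (38*d + 7*d^3) = -7 - 59*A^-4 - 59*A^-8 - 7*A^-12
  A^-8 * (10*d^2) = 10*A^-4 + 20*A^-8 + 10*A^-12
  A^-10 * (d^3) = -A^-4 - 3*A^-8 - 3*A^-12 - A^-16
Summing the groups: <K> = -A^24 + 3*A^20 - 5*A^16 + 7*A^12 - 9*A^8 + 9*A^4 - 8 + 7*A^-4 - 4*A^-8 + 3*A^-12 - A^-16
Normalise by the writhe: (-A^3)^(-w) = (-A^3)^(4) = A^12, so f(A) = A^12 * <K> = -A^36 + 3*A^32 - 5*A^28 + 7*A^24 - 9*A^20 + 9*A^16 - 8*A^12 + 7*A^8 - 4*A^4 + 3 - A^-4.
Substitute A = t^(-1/4), i.e. A^e → t^(-e/4): V(t) = -t + 3 - 4*t^-1 + 7*t^-2 - 8*t^-3 + 9*t^-4 - 9*t^-5 + 7*t^-6 - 5*t^-7 + 3*t^-8 - t^-9

Answer: -t + 3 - 4*t^-1 + 7*t^-2 - 8*t^-3 + 9*t^-4 - 9*t^-5 + 7*t^-6 - 5*t^-7 + 3*t^-8 - t^-9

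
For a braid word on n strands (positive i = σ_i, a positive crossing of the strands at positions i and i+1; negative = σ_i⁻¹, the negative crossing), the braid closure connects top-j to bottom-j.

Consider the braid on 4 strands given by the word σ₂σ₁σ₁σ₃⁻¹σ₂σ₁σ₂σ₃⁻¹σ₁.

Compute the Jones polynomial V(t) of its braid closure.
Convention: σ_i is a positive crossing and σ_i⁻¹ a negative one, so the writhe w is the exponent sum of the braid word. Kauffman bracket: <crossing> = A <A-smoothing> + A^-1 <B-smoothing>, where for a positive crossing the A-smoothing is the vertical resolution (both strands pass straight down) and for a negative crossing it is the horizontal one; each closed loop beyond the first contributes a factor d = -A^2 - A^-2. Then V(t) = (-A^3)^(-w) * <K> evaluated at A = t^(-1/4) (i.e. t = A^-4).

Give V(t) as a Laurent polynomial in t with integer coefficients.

Braid: s2 s1 s1 s3^-1 s2 s1 s2 s3^-1 s1 on 4 strands, 9 crossings.
Writhe w = (#positive) - (#negative) = 7 - 2 = 5.
Computing the Kauffman bracket via state sum. There are 2^9 = 512 states.
For each crossing: s=0 is the vertical smoothing, s=1 horizontal. Crossing k contributes A^(sign_k * (1 - 2*s_k)); loop factor d = -A^2 - A^-2.
Tabulate the states by total A-exponent and number of loops L (A-exp: L × count):
  A^9: L=4 ×1
  A^7: L=3 ×9
  A^5: L=2 ×28, L=4 ×8
  A^3: L=1 ×32, L=3 ×48, L=5 ×4
  A^1: L=2 ×91, L=4 ×34, L=6 ×1
  A^-1: L=1 ×23, L=3 ×92, L=5 ×11
  A^-3: L=2 ×43, L=4 ×40, L=6 ×1
  A^-5: L=1 ×4, L=3 ×26, L=5 ×6
  A^-7: L=2 ×4, L=4 ×5
  A^-9: L=3 ×1
Each group contributes A^e * Σ count * d^(L-1):
Powers of d = -A^2 - A^-2: d^2 = A^4 + 2 + A^-4; d^3 = -A^6 - 3*A^2 - 3*A^-2 - A^-6; d^4 = A^8 + 4*A^4 + 6 + 4*A^-4 + A^-8; d^5 = -A^10 - 5*A^6 - 10*A^2 - 10*A^-2 - 5*A^-6 - A^-10.
  A^9 * (d^3) = -A^15 - 3*A^11 - 3*A^7 - A^3
  A^7 * (9*d^2) = 9*A^11 + 18*A^7 + 9*A^3
  A^5 * (28*d + 8*d^3) = -8*A^11 - 52*A^7 - 52*A^3 - 8*A^-1
  A^3 * (32 + 48*d^2 + 4*d^4) = 4*A^11 + 64*A^7 + 152*A^3 + 64*A^-1 + 4*A^-5
  A^1 * (91*d + 34*d^3 + d^5) = -A^11 - 39*A^7 - 203*A^3 - 203*A^-1 - 39*A^-5 - A^-9
  A^-1 * (23 + 92*d^2 + 11*d^4) = 11*A^7 + 136*A^3 + 273*A^-1 + 136*A^-5 + 11*A^-9
  A^-3 * (43*d + 40*d^3 + d^5) = -A^7 - 45*A^3 - 173*A^-1 - 173*A^-5 - 45*A^-9 - A^-13
  A^-5 * (4 + 26*d^2 + 6*d^4) = 6*A^3 + 50*A^-1 + 92*A^-5 + 50*A^-9 + 6*A^-13
  A^-7 * (4*d + 5*d^3) = -5*A^-1 - 19*A^-5 - 19*A^-9 - 5*A^-13
  A^-9 * (d^2) = A^-5 + 2*A^-9 + A^-13
Summing the groups: <K> = -A^15 + A^11 - 2*A^7 + 2*A^3 - 2*A^-1 + 2*A^-5 - 2*A^-9 + A^-13
Normalise by the writhe: (-A^3)^(-w) = (-A^3)^(-5) = -A^-15, so f(A) = -A^-15 * <K> = 1 - A^-4 + 2*A^-8 - 2*A^-12 + 2*A^-16 - 2*A^-20 + 2*A^-24 - A^-28.
Substitute A = t^(-1/4), i.e. A^e → t^(-e/4): V(t) = -t^7 + 2*t^6 - 2*t^5 + 2*t^4 - 2*t^3 + 2*t^2 - t + 1

Answer: -t^7 + 2*t^6 - 2*t^5 + 2*t^4 - 2*t^3 + 2*t^2 - t + 1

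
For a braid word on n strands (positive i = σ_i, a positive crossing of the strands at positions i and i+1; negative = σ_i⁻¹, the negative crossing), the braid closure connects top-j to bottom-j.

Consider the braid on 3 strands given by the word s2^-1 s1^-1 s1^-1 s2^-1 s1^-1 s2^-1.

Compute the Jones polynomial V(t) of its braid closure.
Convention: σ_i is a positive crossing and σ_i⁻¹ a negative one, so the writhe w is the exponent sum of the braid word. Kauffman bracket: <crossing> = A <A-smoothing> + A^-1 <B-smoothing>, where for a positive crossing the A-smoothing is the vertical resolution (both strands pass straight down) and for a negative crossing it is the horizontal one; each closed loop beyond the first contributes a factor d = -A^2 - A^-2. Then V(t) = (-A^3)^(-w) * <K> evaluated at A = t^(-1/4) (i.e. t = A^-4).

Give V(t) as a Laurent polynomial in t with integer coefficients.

t^-2 + t^-4 - t^-5 + t^-6 - t^-7

Derivation:
Braid: s2^-1 s1^-1 s1^-1 s2^-1 s1^-1 s2^-1 on 3 strands, 6 crossings.
Writhe w = (#positive) - (#negative) = 0 - 6 = -6.
Computing the Kauffman bracket via state sum. There are 2^6 = 64 states.
Smooth each crossing (0=||, 1=⌣⌢); contribution A^(Σ sign_k(1-2s_k)) * d^(L-1).
Tabulate the states by total A-exponent and number of loops L (A-exp: L × count):
  A^6: L=3 ×1
  A^4: L=2 ×4, L=4 ×2
  A^2: L=1 ×4, L=3 ×11
  A^0: L=2 ×18, L=4 ×2
  A^-2: L=1 ×9, L=3 ×6
  A^-4: L=2 ×6
  A^-6: L=3 ×1
Each group contributes A^e * Σ count * d^(L-1):
Powers of d = -A^2 - A^-2: d^2 = A^4 + 2 + A^-4; d^3 = -A^6 - 3*A^2 - 3*A^-2 - A^-6.
  A^6 * (d^2) = A^10 + 2*A^6 + A^2
  A^4 * (4*d + 2*d^3) = -2*A^10 - 10*A^6 - 10*A^2 - 2*A^-2
  A^2 * (4 + 11*d^2) = 11*A^6 + 26*A^2 + 11*A^-2
  A^0 * (18*d + 2*d^3) = -2*A^6 - 24*A^2 - 24*A^-2 - 2*A^-6
  A^-2 * (9 + 6*d^2) = 6*A^2 + 21*A^-2 + 6*A^-6
  A^-4 * (6*d) = -6*A^-2 - 6*A^-6
  A^-6 * (d^2) = A^-2 + 2*A^-6 + A^-10
Summing the groups: <K> = -A^10 + A^6 - A^2 + A^-2 + A^-10
Normalise by the writhe: (-A^3)^(-w) = (-A^3)^(6) = A^18, so f(A) = A^18 * <K> = -A^28 + A^24 - A^20 + A^16 + A^8.
Substitute A = t^(-1/4), i.e. A^e → t^(-e/4): V(t) = t^-2 + t^-4 - t^-5 + t^-6 - t^-7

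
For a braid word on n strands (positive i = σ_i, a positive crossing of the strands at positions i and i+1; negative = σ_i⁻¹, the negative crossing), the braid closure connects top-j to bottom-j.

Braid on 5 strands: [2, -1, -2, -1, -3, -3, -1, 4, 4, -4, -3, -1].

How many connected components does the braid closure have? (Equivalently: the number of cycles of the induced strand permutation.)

1

Derivation:
Track the strand permutation on 5 strands, starting from identity.
  step 1: s2 swaps positions 2,3 -> [1 3 2 4 5]
  step 2: s1^-1 swaps positions 1,2 -> [3 1 2 4 5]
  step 3: s2^-1 swaps positions 2,3 -> [3 2 1 4 5]
  step 4: s1^-1 swaps positions 1,2 -> [2 3 1 4 5]
  step 5: s3^-1 swaps positions 3,4 -> [2 3 4 1 5]
  step 6: s3^-1 swaps positions 3,4 -> [2 3 1 4 5]
  step 7: s1^-1 swaps positions 1,2 -> [3 2 1 4 5]
  step 8: s4 swaps positions 4,5 -> [3 2 1 5 4]
  step 9: s4 swaps positions 4,5 -> [3 2 1 4 5]
  step 10: s4^-1 swaps positions 4,5 -> [3 2 1 5 4]
  step 11: s3^-1 swaps positions 3,4 -> [3 2 5 1 4]
  step 12: s1^-1 swaps positions 1,2 -> [2 3 5 1 4]
Final permutation (position -> original strand): [2 3 5 1 4]
Closure components = cycle count of this permutation = 1.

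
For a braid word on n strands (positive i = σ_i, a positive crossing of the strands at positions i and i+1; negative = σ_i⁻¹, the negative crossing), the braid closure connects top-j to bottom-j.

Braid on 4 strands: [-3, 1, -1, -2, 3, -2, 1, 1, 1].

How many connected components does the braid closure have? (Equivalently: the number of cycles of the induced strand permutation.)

1

Derivation:
Track the strand permutation on 4 strands, starting from identity.
  step 1: s3^-1 swaps positions 3,4 -> [1 2 4 3]
  step 2: s1 swaps positions 1,2 -> [2 1 4 3]
  step 3: s1^-1 swaps positions 1,2 -> [1 2 4 3]
  step 4: s2^-1 swaps positions 2,3 -> [1 4 2 3]
  step 5: s3 swaps positions 3,4 -> [1 4 3 2]
  step 6: s2^-1 swaps positions 2,3 -> [1 3 4 2]
  step 7: s1 swaps positions 1,2 -> [3 1 4 2]
  step 8: s1 swaps positions 1,2 -> [1 3 4 2]
  step 9: s1 swaps positions 1,2 -> [3 1 4 2]
Final permutation (position -> original strand): [3 1 4 2]
Closure components = cycle count of this permutation = 1.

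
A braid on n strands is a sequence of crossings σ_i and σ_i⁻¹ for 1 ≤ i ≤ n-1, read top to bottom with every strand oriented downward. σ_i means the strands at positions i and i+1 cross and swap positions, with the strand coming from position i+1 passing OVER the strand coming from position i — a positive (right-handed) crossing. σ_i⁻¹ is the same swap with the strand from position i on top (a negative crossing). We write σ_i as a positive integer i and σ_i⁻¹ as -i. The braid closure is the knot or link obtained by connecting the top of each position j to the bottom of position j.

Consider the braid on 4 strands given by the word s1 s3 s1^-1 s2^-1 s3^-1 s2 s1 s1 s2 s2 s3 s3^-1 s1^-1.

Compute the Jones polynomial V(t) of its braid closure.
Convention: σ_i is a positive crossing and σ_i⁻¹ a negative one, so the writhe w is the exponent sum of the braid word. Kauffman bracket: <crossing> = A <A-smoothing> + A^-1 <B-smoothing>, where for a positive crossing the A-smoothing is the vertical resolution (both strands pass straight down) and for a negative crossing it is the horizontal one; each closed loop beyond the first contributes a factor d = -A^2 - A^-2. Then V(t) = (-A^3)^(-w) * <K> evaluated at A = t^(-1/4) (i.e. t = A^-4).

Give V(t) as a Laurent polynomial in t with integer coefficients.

-t^6 + t^5 - t^4 + 2*t^3 - t^2 + t

Derivation:
The presented braid s1 s3 s1^-1 s2^-1 s3^-1 s2 s1 s1 s2 s2 s3 s3^-1 s1^-1 on 4 strands reduces by inverse Markov moves (closure unchanged at each step):
  Deconjugate: the word is γ·β·γ⁻¹ with γ = s1 (prefix) and γ⁻¹ = s1^-1 (suffix); strip both.
  Deconjugate: the word is γ·β·γ⁻¹ with γ = s3 (prefix) and γ⁻¹ = s3^-1 (suffix); strip both.
Reduced to β = s1^-1 s2^-1 s3^-1 s2 s1 s1 s2 s2 s3 on 4 strands, 9 crossings.
Compute on β:
Braid: s1^-1 s2^-1 s3^-1 s2 s1 s1 s2 s2 s3 on 4 strands, 9 crossings.
Writhe w = (#positive) - (#negative) = 6 - 3 = 3.
Computing the Kauffman bracket via state sum. There are 2^9 = 512 states.
Each crossing splits two ways (0=vertical, 1=horizontal). The state's weight is A^(#A-smoothings - #B-smoothings) * d^(loops - 1).
Tabulate the states by total A-exponent and number of loops L (A-exp: L × count):
  A^9: L=1 ×1
  A^7: L=2 ×9
  A^5: L=1 ×13, L=3 ×23
  A^3: L=2 ×62, L=4 ×22
  A^1: L=1 ×29, L=3 ×89, L=5 ×8
  A^-1: L=2 ×75, L=4 ×50, L=6 ×1
  A^-3: L=1 ×10, L=3 ×62, L=5 ×12
  A^-5: L=2 ×13, L=4 ×22, L=6 ×1
  A^-7: L=3 ×6, L=5 ×3
  A^-9: L=4 ×1
Each group contributes A^e * Σ count * d^(L-1):
Powers of d = -A^2 - A^-2: d^2 = A^4 + 2 + A^-4; d^3 = -A^6 - 3*A^2 - 3*A^-2 - A^-6; d^4 = A^8 + 4*A^4 + 6 + 4*A^-4 + A^-8; d^5 = -A^10 - 5*A^6 - 10*A^2 - 10*A^-2 - 5*A^-6 - A^-10.
  A^9 * (1) = A^9
  A^7 * (9*d) = -9*A^9 - 9*A^5
  A^5 * (13 + 23*d^2) = 23*A^9 + 59*A^5 + 23*A
  A^3 * (62*d + 22*d^3) = -22*A^9 - 128*A^5 - 128*A - 22*A^-3
  A^1 * (29 + 89*d^2 + 8*d^4) = 8*A^9 + 121*A^5 + 255*A + 121*A^-3 + 8*A^-7
  A^-1 * (75*d + 50*d^3 + d^5) = -A^9 - 55*A^5 - 235*A - 235*A^-3 - 55*A^-7 - A^-11
  A^-3 * (10 + 62*d^2 + 12*d^4) = 12*A^5 + 110*A + 206*A^-3 + 110*A^-7 + 12*A^-11
  A^-5 * (13*d + 22*d^3 + d^5) = -A^5 - 27*A - 89*A^-3 - 89*A^-7 - 27*A^-11 - A^-15
  A^-7 * (6*d^2 + 3*d^4) = 3*A + 18*A^-3 + 30*A^-7 + 18*A^-11 + 3*A^-15
  A^-9 * (d^3) = -A^-3 - 3*A^-7 - 3*A^-11 - A^-15
Summing the groups: <K> = -A^5 + A - 2*A^-3 + A^-7 - A^-11 + A^-15
Normalise by the writhe: (-A^3)^(-w) = (-A^3)^(-3) = -A^-9, so f(A) = -A^-9 * <K> = A^-4 - A^-8 + 2*A^-12 - A^-16 + A^-20 - A^-24.
Substitute A = t^(-1/4), i.e. A^e → t^(-e/4): V(t) = -t^6 + t^5 - t^4 + 2*t^3 - t^2 + t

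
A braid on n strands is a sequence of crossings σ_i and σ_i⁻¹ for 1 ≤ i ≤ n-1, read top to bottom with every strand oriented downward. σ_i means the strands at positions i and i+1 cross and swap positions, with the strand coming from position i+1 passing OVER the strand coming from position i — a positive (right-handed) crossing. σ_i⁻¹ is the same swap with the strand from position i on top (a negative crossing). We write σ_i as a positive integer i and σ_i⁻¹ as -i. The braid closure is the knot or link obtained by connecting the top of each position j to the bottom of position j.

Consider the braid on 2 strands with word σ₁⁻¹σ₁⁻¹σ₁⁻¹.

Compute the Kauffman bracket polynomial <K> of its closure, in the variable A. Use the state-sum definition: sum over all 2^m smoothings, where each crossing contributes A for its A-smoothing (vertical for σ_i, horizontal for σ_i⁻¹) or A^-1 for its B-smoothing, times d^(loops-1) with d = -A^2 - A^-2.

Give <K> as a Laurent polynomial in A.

A^7 - A^3 - A^-5

Derivation:
Braid: s1^-1 s1^-1 s1^-1 on 2 strands, 3 crossings.
Writhe w = (#positive) - (#negative) = 0 - 3 = -3.
Enumerate smoothing states for the bracket polynomial. There are 2^3 = 8 states.
Smooth each crossing (0=||, 1=⌣⌢); contribution A^(Σ sign_k(1-2s_k)) * d^(L-1).
  state 000: A-exp=-3, loops=2, term = A^-3 * d^1
  state 001: A-exp=-1, loops=1, term = A^-1 * d^0
  state 010: A-exp=-1, loops=1, term = A^-1 * d^0
  state 011: A-exp=+1, loops=2, term = A^1 * d^1
  state 100: A-exp=-1, loops=1, term = A^-1 * d^0
  state 101: A-exp=+1, loops=2, term = A^1 * d^1
  state 110: A-exp=+1, loops=2, term = A^1 * d^1
  state 111: A-exp=+3, loops=3, term = A^3 * d^2
Collect the terms by A-exponent (count of states per loop number):
Powers of d = -A^2 - A^-2: d^2 = A^4 + 2 + A^-4.
  A^3 * (d^2) = A^7 + 2*A^3 + A^-1
  A^1 * (3*d) = -3*A^3 - 3*A^-1
  A^-1 * (3) = 3*A^-1
  A^-3 * (d) = -A^-1 - A^-5
Summing the groups: <K> = A^7 - A^3 - A^-5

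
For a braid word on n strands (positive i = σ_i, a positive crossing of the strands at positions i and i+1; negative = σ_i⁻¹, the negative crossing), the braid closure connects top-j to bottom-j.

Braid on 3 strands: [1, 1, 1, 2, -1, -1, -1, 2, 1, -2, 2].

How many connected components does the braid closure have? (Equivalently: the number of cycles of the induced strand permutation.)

2

Derivation:
Track the strand permutation on 3 strands, starting from identity.
  step 1: s1 swaps positions 1,2 -> [2 1 3]
  step 2: s1 swaps positions 1,2 -> [1 2 3]
  step 3: s1 swaps positions 1,2 -> [2 1 3]
  step 4: s2 swaps positions 2,3 -> [2 3 1]
  step 5: s1^-1 swaps positions 1,2 -> [3 2 1]
  step 6: s1^-1 swaps positions 1,2 -> [2 3 1]
  step 7: s1^-1 swaps positions 1,2 -> [3 2 1]
  step 8: s2 swaps positions 2,3 -> [3 1 2]
  step 9: s1 swaps positions 1,2 -> [1 3 2]
  step 10: s2^-1 swaps positions 2,3 -> [1 2 3]
  step 11: s2 swaps positions 2,3 -> [1 3 2]
Final permutation (position -> original strand): [1 3 2]
Closure components = cycle count of this permutation = 2.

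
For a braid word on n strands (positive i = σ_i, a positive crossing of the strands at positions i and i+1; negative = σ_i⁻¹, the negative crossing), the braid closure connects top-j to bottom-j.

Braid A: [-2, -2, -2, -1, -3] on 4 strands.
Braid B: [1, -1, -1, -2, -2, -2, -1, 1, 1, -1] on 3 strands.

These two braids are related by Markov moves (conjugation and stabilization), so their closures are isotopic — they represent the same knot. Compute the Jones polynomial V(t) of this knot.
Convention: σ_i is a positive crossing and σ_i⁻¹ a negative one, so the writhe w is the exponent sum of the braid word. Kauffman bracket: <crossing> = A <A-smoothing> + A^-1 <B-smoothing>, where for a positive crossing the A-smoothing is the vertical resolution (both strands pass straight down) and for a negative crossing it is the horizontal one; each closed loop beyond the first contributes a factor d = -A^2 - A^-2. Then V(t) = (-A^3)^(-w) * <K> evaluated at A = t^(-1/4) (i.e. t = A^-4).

t^-1 + t^-3 - t^-4

Derivation:
Markov-equivalent braids have isotopic closures, hence identical knot invariants. Strip the Markov moves from each word to reach a common short braid β, then compute V(t) once on β.
Braid A: s2^-1 s2^-1 s2^-1 s1^-1 s3^-1 on 4 strands reduces by inverse Markov moves (closure unchanged at each step):
  Destabilize: the word has the form β·s3^-1 where s3^-1 occurs only as the final letter (β ∈ B_3); drop it and the last strand → 3 strands.
Reduced to β = s2^-1 s2^-1 s2^-1 s1^-1 on 3 strands, 4 crossings.
Braid B: s1 s1^-1 s1^-1 s2^-1 s2^-1 s2^-1 s1^-1 s1 s1 s1^-1 on 3 strands reduces by inverse Markov moves (closure unchanged at each step):
  Deconjugate: the word is γ·β·γ⁻¹ with γ = s1 s1^-1 (prefix) and γ⁻¹ = s1 s1^-1 (suffix); strip both.
  Deconjugate: the word is γ·β·γ⁻¹ with γ = s1^-1 (prefix) and γ⁻¹ = s1 (suffix); strip both.
Reduced to β = s2^-1 s2^-1 s2^-1 s1^-1 on 3 strands, 4 crossings.
Both give the same β = s2^-1 s2^-1 s2^-1 s1^-1 on 3 strands, so one state sum suffices:
Braid: s2^-1 s2^-1 s2^-1 s1^-1 on 3 strands, 4 crossings.
Writhe w = (#positive) - (#negative) = 0 - 4 = -4.
State-sum expansion of <K>. There are 2^4 = 16 states.
Each crossing splits two ways (0=vertical, 1=horizontal). The state's weight is A^(#A-smoothings - #B-smoothings) * d^(loops - 1).
  state 0000: A-exp=-4, loops=3, term = A^-4 * d^2
  state 0001: A-exp=-2, loops=2, term = A^-2 * d^1
  state 0010: A-exp=-2, loops=2, term = A^-2 * d^1
  state 0011: A-exp=+0, loops=1, term = A^0 * d^0
  state 0100: A-exp=-2, loops=2, term = A^-2 * d^1
  state 0101: A-exp=+0, loops=1, term = A^0 * d^0
  state 0110: A-exp=+0, loops=3, term = A^0 * d^2
  state 0111: A-exp=+2, loops=2, term = A^2 * d^1
  state 1000: A-exp=-2, loops=2, term = A^-2 * d^1
  state 1001: A-exp=+0, loops=1, term = A^0 * d^0
  state 1010: A-exp=+0, loops=3, term = A^0 * d^2
  state 1011: A-exp=+2, loops=2, term = A^2 * d^1
  state 1100: A-exp=+0, loops=3, term = A^0 * d^2
  state 1101: A-exp=+2, loops=2, term = A^2 * d^1
  state 1110: A-exp=+2, loops=4, term = A^2 * d^3
  state 1111: A-exp=+4, loops=3, term = A^4 * d^2
Collect the terms by A-exponent (count of states per loop number):
Powers of d = -A^2 - A^-2: d^2 = A^4 + 2 + A^-4; d^3 = -A^6 - 3*A^2 - 3*A^-2 - A^-6.
  A^4 * (d^2) = A^8 + 2*A^4 + 1
  A^2 * (3*d + d^3) = -A^8 - 6*A^4 - 6 - A^-4
  A^0 * (3 + 3*d^2) = 3*A^4 + 9 + 3*A^-4
  A^-2 * (4*d) = -4 - 4*A^-4
  A^-4 * (d^2) = 1 + 2*A^-4 + A^-8
Summing the groups: <K> = -A^4 + 1 + A^-8
Normalise by the writhe: (-A^3)^(-w) = (-A^3)^(4) = A^12, so f(A) = A^12 * <K> = -A^16 + A^12 + A^4.
Substitute A = t^(-1/4), i.e. A^e → t^(-e/4): V(t) = t^-1 + t^-3 - t^-4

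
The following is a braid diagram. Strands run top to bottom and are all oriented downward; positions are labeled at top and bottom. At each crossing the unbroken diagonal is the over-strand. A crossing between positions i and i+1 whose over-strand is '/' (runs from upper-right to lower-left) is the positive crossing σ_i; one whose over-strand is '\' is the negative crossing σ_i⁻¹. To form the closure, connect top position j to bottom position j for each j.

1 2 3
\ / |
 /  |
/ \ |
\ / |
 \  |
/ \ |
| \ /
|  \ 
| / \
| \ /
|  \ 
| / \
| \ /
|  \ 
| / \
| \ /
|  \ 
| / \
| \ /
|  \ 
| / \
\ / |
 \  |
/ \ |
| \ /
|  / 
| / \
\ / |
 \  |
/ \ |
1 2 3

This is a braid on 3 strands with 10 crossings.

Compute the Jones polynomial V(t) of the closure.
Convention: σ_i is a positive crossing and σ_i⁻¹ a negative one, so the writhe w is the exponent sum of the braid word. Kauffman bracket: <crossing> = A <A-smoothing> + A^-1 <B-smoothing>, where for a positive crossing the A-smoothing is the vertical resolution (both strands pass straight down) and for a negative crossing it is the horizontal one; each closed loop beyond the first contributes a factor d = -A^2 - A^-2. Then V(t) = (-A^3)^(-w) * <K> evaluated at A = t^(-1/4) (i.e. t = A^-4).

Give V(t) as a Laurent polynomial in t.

Reading the diagram top to bottom ('/'-over between positions i,i+1 = s_i, '\'-over = s_i^-1): braid word = s1 s1^-1 s2^-1 s2^-1 s2^-1 s2^-1 s2^-1 s1^-1 s2 s1^-1.
The presented braid s1 s1^-1 s2^-1 s2^-1 s2^-1 s2^-1 s2^-1 s1^-1 s2 s1^-1 on 3 strands reduces by inverse Markov moves (closure unchanged at each step):
  Deconjugate: the word is γ·β·γ⁻¹ with γ = s1 (prefix) and γ⁻¹ = s1^-1 (suffix); strip both.
Reduced to β = s1^-1 s2^-1 s2^-1 s2^-1 s2^-1 s2^-1 s1^-1 s2 on 3 strands, 8 crossings.
Compute on β:
Braid: s1^-1 s2^-1 s2^-1 s2^-1 s2^-1 s2^-1 s1^-1 s2 on 3 strands, 8 crossings.
Writhe w = (#positive) - (#negative) = 1 - 7 = -6.
Computing the Kauffman bracket via state sum. There are 2^8 = 256 states.
Smooth each crossing (0=||, 1=⌣⌢); contribution A^(Σ sign_k(1-2s_k)) * d^(L-1).
Tabulate the states by total A-exponent and number of loops L (A-exp: L × count):
  A^8: L=6 ×1
  A^6: L=5 ×8
  A^4: L=4 ×25, L=6 ×3
  A^2: L=3 ×40, L=5 ×15, L=7 ×1
  A^0: L=2 ×35, L=4 ×30, L=6 ×5
  A^-2: L=1 ×15, L=3 ×31, L=5 ×10
  A^-4: L=2 ×18, L=4 ×10
  A^-6: L=1 ×2, L=3 ×6
  A^-8: L=2 ×1
Each group contributes A^e * Σ count * d^(L-1):
Powers of d = -A^2 - A^-2: d^2 = A^4 + 2 + A^-4; d^3 = -A^6 - 3*A^2 - 3*A^-2 - A^-6; d^4 = A^8 + 4*A^4 + 6 + 4*A^-4 + A^-8; d^5 = -A^10 - 5*A^6 - 10*A^2 - 10*A^-2 - 5*A^-6 - A^-10; d^6 = A^12 + 6*A^8 + 15*A^4 + 20 + 15*A^-4 + 6*A^-8 + A^-12.
  A^8 * (d^5) = -A^18 - 5*A^14 - 10*A^10 - 10*A^6 - 5*A^2 - A^-2
  A^6 * (8*d^4) = 8*A^14 + 32*A^10 + 48*A^6 + 32*A^2 + 8*A^-2
  A^4 * (25*d^3 + 3*d^5) = -3*A^14 - 40*A^10 - 105*A^6 - 105*A^2 - 40*A^-2 - 3*A^-6
  A^2 * (40*d^2 + 15*d^4 + d^6) = A^14 + 21*A^10 + 115*A^6 + 190*A^2 + 115*A^-2 + 21*A^-6 + A^-10
  A^0 * (35*d + 30*d^3 + 5*d^5) = -5*A^10 - 55*A^6 - 175*A^2 - 175*A^-2 - 55*A^-6 - 5*A^-10
  A^-2 * (15 + 31*d^2 + 10*d^4) = 10*A^6 + 71*A^2 + 137*A^-2 + 71*A^-6 + 10*A^-10
  A^-4 * (18*d + 10*d^3) = -10*A^2 - 48*A^-2 - 48*A^-6 - 10*A^-10
  A^-6 * (2 + 6*d^2) = 6*A^-2 + 14*A^-6 + 6*A^-10
  A^-8 * (d) = -A^-6 - A^-10
Summing the groups: <K> = -A^18 + A^14 - 2*A^10 + 3*A^6 - 2*A^2 + 2*A^-2 - A^-6 + A^-10
Normalise by the writhe: (-A^3)^(-w) = (-A^3)^(6) = A^18, so f(A) = A^18 * <K> = -A^36 + A^32 - 2*A^28 + 3*A^24 - 2*A^20 + 2*A^16 - A^12 + A^8.
Substitute A = t^(-1/4), i.e. A^e → t^(-e/4): V(t) = t^-2 - t^-3 + 2*t^-4 - 2*t^-5 + 3*t^-6 - 2*t^-7 + t^-8 - t^-9

Answer: t^-2 - t^-3 + 2*t^-4 - 2*t^-5 + 3*t^-6 - 2*t^-7 + t^-8 - t^-9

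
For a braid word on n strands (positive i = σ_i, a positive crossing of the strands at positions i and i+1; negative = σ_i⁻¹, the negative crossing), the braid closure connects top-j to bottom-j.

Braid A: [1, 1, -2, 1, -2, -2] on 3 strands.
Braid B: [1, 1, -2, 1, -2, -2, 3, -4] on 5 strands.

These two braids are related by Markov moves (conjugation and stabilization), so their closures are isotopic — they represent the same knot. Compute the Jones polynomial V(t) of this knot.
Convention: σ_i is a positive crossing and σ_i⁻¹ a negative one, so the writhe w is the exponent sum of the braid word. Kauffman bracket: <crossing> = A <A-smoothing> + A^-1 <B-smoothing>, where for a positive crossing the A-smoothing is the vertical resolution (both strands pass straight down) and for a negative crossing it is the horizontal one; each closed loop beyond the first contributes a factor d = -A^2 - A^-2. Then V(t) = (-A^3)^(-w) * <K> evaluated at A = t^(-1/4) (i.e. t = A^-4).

-t^3 + 2*t^2 - 2*t + 3 - 2*t^-1 + 2*t^-2 - t^-3

Derivation:
Markov-equivalent braids have isotopic closures, hence identical knot invariants. Strip the Markov moves from each word to reach a common short braid β, then compute V(t) once on β.
Braid A: s1 s1 s2^-1 s1 s2^-1 s2^-1 on 3 strands has no conjugating prefix/suffix or stabilization to strip; take β = s1 s1 s2^-1 s1 s2^-1 s2^-1.
Braid B: s1 s1 s2^-1 s1 s2^-1 s2^-1 s3 s4^-1 on 5 strands reduces by inverse Markov moves (closure unchanged at each step):
  Destabilize: the word has the form β·s4^-1 where s4^-1 occurs only as the final letter (β ∈ B_4); drop it and the last strand → 4 strands.
  Destabilize: the word has the form β·s3 where s3 occurs only as the final letter (β ∈ B_3); drop it and the last strand → 3 strands.
Reduced to β = s1 s1 s2^-1 s1 s2^-1 s2^-1 on 3 strands, 6 crossings.
Both give the same β = s1 s1 s2^-1 s1 s2^-1 s2^-1 on 3 strands, so one state sum suffices:
Braid: s1 s1 s2^-1 s1 s2^-1 s2^-1 on 3 strands, 6 crossings.
Writhe w = (#positive) - (#negative) = 3 - 3 = 0.
Enumerate smoothing states for the bracket polynomial. There are 2^6 = 64 states.
Smooth each crossing (0=||, 1=⌣⌢); contribution A^(Σ sign_k(1-2s_k)) * d^(L-1).
Tabulate the states by total A-exponent and number of loops L (A-exp: L × count):
  A^6: L=4 ×1
  A^4: L=3 ×6
  A^2: L=2 ×14, L=4 ×1
  A^0: L=1 ×13, L=3 ×7
  A^-2: L=2 ×14, L=4 ×1
  A^-4: L=3 ×6
  A^-6: L=4 ×1
Each group contributes A^e * Σ count * d^(L-1):
Powers of d = -A^2 - A^-2: d^2 = A^4 + 2 + A^-4; d^3 = -A^6 - 3*A^2 - 3*A^-2 - A^-6.
  A^6 * (d^3) = -A^12 - 3*A^8 - 3*A^4 - 1
  A^4 * (6*d^2) = 6*A^8 + 12*A^4 + 6
  A^2 * (14*d + d^3) = -A^8 - 17*A^4 - 17 - A^-4
  A^0 * (13 + 7*d^2) = 7*A^4 + 27 + 7*A^-4
  A^-2 * (14*d + d^3) = -A^4 - 17 - 17*A^-4 - A^-8
  A^-4 * (6*d^2) = 6 + 12*A^-4 + 6*A^-8
  A^-6 * (d^3) = -1 - 3*A^-4 - 3*A^-8 - A^-12
Summing the groups: <K> = -A^12 + 2*A^8 - 2*A^4 + 3 - 2*A^-4 + 2*A^-8 - A^-12
Normalise by the writhe: (-A^3)^(-w) = (-A^3)^(0) = 1, so f(A) = 1 * <K> = -A^12 + 2*A^8 - 2*A^4 + 3 - 2*A^-4 + 2*A^-8 - A^-12.
Substitute A = t^(-1/4), i.e. A^e → t^(-e/4): V(t) = -t^3 + 2*t^2 - 2*t + 3 - 2*t^-1 + 2*t^-2 - t^-3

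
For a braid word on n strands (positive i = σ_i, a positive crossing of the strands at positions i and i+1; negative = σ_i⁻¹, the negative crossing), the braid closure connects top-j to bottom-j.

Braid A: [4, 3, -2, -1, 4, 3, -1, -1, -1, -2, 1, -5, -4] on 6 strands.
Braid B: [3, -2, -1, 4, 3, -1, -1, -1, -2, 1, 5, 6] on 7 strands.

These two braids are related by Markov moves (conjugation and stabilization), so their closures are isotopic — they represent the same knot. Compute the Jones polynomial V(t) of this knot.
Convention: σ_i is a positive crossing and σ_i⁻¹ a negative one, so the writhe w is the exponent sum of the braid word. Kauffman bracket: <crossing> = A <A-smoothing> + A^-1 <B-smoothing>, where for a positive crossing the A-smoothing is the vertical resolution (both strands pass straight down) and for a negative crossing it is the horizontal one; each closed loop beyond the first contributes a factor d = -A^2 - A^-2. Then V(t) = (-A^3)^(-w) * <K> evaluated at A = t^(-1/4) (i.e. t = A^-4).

t - 1 + 3*t^-1 - 4*t^-2 + 4*t^-3 - 4*t^-4 + 3*t^-5 - 2*t^-6 + t^-7

Derivation:
Markov-equivalent braids have isotopic closures, hence identical knot invariants. Strip the Markov moves from each word to reach a common short braid β, then compute V(t) once on β.
Braid A: s4 s3 s2^-1 s1^-1 s4 s3 s1^-1 s1^-1 s1^-1 s2^-1 s1 s5^-1 s4^-1 on 6 strands reduces by inverse Markov moves (closure unchanged at each step):
  Deconjugate: the word is γ·β·γ⁻¹ with γ = s4 (prefix) and γ⁻¹ = s4^-1 (suffix); strip both.
  Destabilize: the word has the form β·s5^-1 where s5^-1 occurs only as the final letter (β ∈ B_5); drop it and the last strand → 5 strands.
Reduced to β = s3 s2^-1 s1^-1 s4 s3 s1^-1 s1^-1 s1^-1 s2^-1 s1 on 5 strands, 10 crossings.
Braid B: s3 s2^-1 s1^-1 s4 s3 s1^-1 s1^-1 s1^-1 s2^-1 s1 s5 s6 on 7 strands reduces by inverse Markov moves (closure unchanged at each step):
  Destabilize: the word has the form β·s6 where s6 occurs only as the final letter (β ∈ B_6); drop it and the last strand → 6 strands.
  Destabilize: the word has the form β·s5 where s5 occurs only as the final letter (β ∈ B_5); drop it and the last strand → 5 strands.
Reduced to β = s3 s2^-1 s1^-1 s4 s3 s1^-1 s1^-1 s1^-1 s2^-1 s1 on 5 strands, 10 crossings.
Both give the same β = s3 s2^-1 s1^-1 s4 s3 s1^-1 s1^-1 s1^-1 s2^-1 s1 on 5 strands, so one state sum suffices:
Braid: s3 s2^-1 s1^-1 s4 s3 s1^-1 s1^-1 s1^-1 s2^-1 s1 on 5 strands, 10 crossings.
Writhe w = (#positive) - (#negative) = 4 - 6 = -2.
Enumerate smoothing states for the bracket polynomial. There are 2^10 = 1024 states.
Smooth each crossing (0=||, 1=⌣⌢); contribution A^(Σ sign_k(1-2s_k)) * d^(L-1).
Tabulate the states by total A-exponent and number of loops L (A-exp: L × count):
  A^10: L=7 ×1
  A^8: L=6 ×10
  A^6: L=5 ×42, L=7 ×3
  A^4: L=4 ×95, L=6 ×24, L=8 ×1
  A^2: L=3 ×124, L=5 ×76, L=7 ×10
  A^0: L=2 ×90, L=4 ×126, L=6 ×35, L=8 ×1
  A^-2: L=1 ×28, L=3 ×116, L=5 ×61, L=7 ×5
  A^-4: L=2 ×50, L=4 ×60, L=6 ×10
  A^-6: L=1 ×5, L=3 ×29, L=5 ×11
  A^-8: L=2 ×4, L=4 ×6
  A^-10: L=3 ×1
Each group contributes A^e * Σ count * d^(L-1):
Powers of d = -A^2 - A^-2: d^2 = A^4 + 2 + A^-4; d^3 = -A^6 - 3*A^2 - 3*A^-2 - A^-6; d^4 = A^8 + 4*A^4 + 6 + 4*A^-4 + A^-8; d^5 = -A^10 - 5*A^6 - 10*A^2 - 10*A^-2 - 5*A^-6 - A^-10; d^6 = A^12 + 6*A^8 + 15*A^4 + 20 + 15*A^-4 + 6*A^-8 + A^-12; d^7 = -A^14 - 7*A^10 - 21*A^6 - 35*A^2 - 35*A^-2 - 21*A^-6 - 7*A^-10 - A^-14.
  A^10 * (d^6) = A^22 + 6*A^18 + 15*A^14 + 20*A^10 + 15*A^6 + 6*A^2 + A^-2
  A^8 * (10*d^5) = -10*A^18 - 50*A^14 - 100*A^10 - 100*A^6 - 50*A^2 - 10*A^-2
  A^6 * (42*d^4 + 3*d^6) = 3*A^18 + 60*A^14 + 213*A^10 + 312*A^6 + 213*A^2 + 60*A^-2 + 3*A^-6
  A^4 * (95*d^3 + 24*d^5 + d^7) = -A^18 - 31*A^14 - 236*A^10 - 560*A^6 - 560*A^2 - 236*A^-2 - 31*A^-6 - A^-10
  A^2 * (124*d^2 + 76*d^4 + 10*d^6) = 10*A^14 + 136*A^10 + 578*A^6 + 904*A^2 + 578*A^-2 + 136*A^-6 + 10*A^-10
  A^0 * (90*d + 126*d^3 + 35*d^5 + d^7) = -A^14 - 42*A^10 - 322*A^6 - 853*A^2 - 853*A^-2 - 322*A^-6 - 42*A^-10 - A^-14
  A^-2 * (28 + 116*d^2 + 61*d^4 + 5*d^6) = 5*A^10 + 91*A^6 + 435*A^2 + 726*A^-2 + 435*A^-6 + 91*A^-10 + 5*A^-14
  A^-4 * (50*d + 60*d^3 + 10*d^5) = -10*A^6 - 110*A^2 - 330*A^-2 - 330*A^-6 - 110*A^-10 - 10*A^-14
  A^-6 * (5 + 29*d^2 + 11*d^4) = 11*A^2 + 73*A^-2 + 129*A^-6 + 73*A^-10 + 11*A^-14
  A^-8 * (4*d + 6*d^3) = -6*A^-2 - 22*A^-6 - 22*A^-10 - 6*A^-14
  A^-10 * (d^2) = A^-6 + 2*A^-10 + A^-14
Summing the groups: <K> = A^22 - 2*A^18 + 3*A^14 - 4*A^10 + 4*A^6 - 4*A^2 + 3*A^-2 - A^-6 + A^-10
Normalise by the writhe: (-A^3)^(-w) = (-A^3)^(2) = A^6, so f(A) = A^6 * <K> = A^28 - 2*A^24 + 3*A^20 - 4*A^16 + 4*A^12 - 4*A^8 + 3*A^4 - 1 + A^-4.
Substitute A = t^(-1/4), i.e. A^e → t^(-e/4): V(t) = t - 1 + 3*t^-1 - 4*t^-2 + 4*t^-3 - 4*t^-4 + 3*t^-5 - 2*t^-6 + t^-7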